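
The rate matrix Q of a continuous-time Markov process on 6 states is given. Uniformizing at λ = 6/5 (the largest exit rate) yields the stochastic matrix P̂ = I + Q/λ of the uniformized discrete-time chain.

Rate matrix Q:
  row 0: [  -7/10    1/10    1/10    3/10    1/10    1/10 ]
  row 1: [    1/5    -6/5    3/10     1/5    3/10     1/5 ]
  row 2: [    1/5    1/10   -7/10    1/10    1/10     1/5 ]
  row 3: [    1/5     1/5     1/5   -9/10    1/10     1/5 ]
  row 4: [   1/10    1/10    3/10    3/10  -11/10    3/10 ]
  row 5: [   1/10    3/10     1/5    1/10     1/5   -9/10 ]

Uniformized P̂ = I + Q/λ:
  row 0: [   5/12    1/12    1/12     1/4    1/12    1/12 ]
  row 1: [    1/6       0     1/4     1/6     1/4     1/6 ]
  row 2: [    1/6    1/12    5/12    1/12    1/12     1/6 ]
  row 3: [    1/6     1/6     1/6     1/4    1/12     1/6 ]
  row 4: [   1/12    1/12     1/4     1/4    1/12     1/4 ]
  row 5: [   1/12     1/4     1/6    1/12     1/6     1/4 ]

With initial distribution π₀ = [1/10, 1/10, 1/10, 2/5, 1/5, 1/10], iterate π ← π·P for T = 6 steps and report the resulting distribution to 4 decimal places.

t=0: π = [0.1000, 0.1000, 0.1000, 0.4000, 0.2000, 0.1000]
t=1: π = [0.1667, 0.1250, 0.2083, 0.2083, 0.1083, 0.1833]
t=2: π = [0.1840, 0.1208, 0.2243, 0.1743, 0.1194, 0.1771]
t=3: π = [0.1880, 0.1173, 0.2274, 0.1730, 0.1182, 0.1760]
t=4: π = [0.1891, 0.1173, 0.2275, 0.1730, 0.1176, 0.1755]
t=5: π = [0.1895, 0.1172, 0.2274, 0.1731, 0.1175, 0.1753]
t=6: π = [0.1896, 0.1172, 0.2273, 0.1731, 0.1175, 0.1753]

π = [0.1896, 0.1172, 0.2273, 0.1731, 0.1175, 0.1753]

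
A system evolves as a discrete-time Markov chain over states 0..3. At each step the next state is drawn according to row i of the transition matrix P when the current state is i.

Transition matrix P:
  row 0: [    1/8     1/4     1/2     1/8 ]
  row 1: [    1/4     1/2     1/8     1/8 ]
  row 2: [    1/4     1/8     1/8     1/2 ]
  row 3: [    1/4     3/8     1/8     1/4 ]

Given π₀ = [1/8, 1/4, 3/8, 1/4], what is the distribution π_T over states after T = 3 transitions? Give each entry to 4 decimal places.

π = [0.2224, 0.3367, 0.2078, 0.2332]

t=0: π = [0.1250, 0.2500, 0.3750, 0.2500]
t=1: π = [0.2344, 0.2969, 0.1719, 0.2969]
t=2: π = [0.2207, 0.3398, 0.2129, 0.2266]
t=3: π = [0.2224, 0.3367, 0.2078, 0.2332]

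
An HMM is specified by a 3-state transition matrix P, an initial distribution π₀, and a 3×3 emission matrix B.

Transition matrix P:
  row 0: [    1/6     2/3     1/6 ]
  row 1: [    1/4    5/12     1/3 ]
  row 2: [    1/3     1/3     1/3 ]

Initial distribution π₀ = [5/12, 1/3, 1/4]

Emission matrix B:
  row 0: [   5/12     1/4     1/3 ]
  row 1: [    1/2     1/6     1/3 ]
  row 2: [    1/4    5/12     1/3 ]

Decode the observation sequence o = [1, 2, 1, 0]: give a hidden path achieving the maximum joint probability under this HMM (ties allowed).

path = [0, 1, 2, 1]

t=0: δ = [1.042e-01, 5.556e-02, 1.042e-01]  (obs o_0=1)
t=1: δ = [1.157e-02, 2.315e-02, 1.157e-02]  ψ = [2, 0, 2]  (obs o_1=2)
t=2: δ = [1.447e-03, 1.608e-03, 3.215e-03]  ψ = [1, 1, 1]  (obs o_2=1)
t=3: δ = [4.465e-04, 5.358e-04, 2.679e-04]  ψ = [2, 2, 2]  (obs o_3=0)
backtrack: best end state = 1; path = [0, 1, 2, 1]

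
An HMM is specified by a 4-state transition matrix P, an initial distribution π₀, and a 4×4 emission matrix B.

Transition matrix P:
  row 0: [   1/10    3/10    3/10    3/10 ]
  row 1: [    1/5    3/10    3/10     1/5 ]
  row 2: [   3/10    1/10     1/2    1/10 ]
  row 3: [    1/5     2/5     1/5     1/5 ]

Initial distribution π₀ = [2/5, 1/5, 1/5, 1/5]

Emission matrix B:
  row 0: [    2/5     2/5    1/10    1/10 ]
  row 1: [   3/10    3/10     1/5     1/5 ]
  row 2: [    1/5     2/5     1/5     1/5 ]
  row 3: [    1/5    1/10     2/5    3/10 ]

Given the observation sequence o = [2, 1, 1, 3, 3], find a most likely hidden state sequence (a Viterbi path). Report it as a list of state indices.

t=0: δ = [4.000e-02, 4.000e-02, 4.000e-02, 8.000e-02]  (obs o_0=2)
t=1: δ = [6.400e-03, 9.600e-03, 8.000e-03, 1.600e-03]  ψ = [3, 3, 2, 3]  (obs o_1=1)
t=2: δ = [9.600e-04, 8.640e-04, 1.600e-03, 1.920e-04]  ψ = [2, 1, 2, 0]  (obs o_2=1)
t=3: δ = [4.800e-05, 5.760e-05, 1.600e-04, 8.640e-05]  ψ = [2, 0, 2, 0]  (obs o_3=3)
t=4: δ = [4.800e-06, 6.912e-06, 1.600e-05, 5.184e-06]  ψ = [2, 3, 2, 3]  (obs o_4=3)
backtrack: best end state = 2; path = [2, 2, 2, 2, 2]

path = [2, 2, 2, 2, 2]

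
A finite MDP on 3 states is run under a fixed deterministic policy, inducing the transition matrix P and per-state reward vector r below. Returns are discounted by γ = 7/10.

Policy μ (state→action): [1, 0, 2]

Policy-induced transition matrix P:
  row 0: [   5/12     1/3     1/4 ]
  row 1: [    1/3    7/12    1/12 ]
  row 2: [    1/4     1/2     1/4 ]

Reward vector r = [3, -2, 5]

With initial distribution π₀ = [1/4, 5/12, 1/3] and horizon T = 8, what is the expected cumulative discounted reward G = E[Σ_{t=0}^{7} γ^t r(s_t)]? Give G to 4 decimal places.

t=0: π = [0.2500, 0.4167, 0.3333], E[r] = 1.5833, γ^t·E[r] = 1.583333, running G = 1.583333
t=1: π = [0.3264, 0.4931, 0.1806], E[r] = 0.8958, γ^t·E[r] = 0.627083, running G = 2.210417
t=2: π = [0.3455, 0.4867, 0.1678], E[r] = 0.9022, γ^t·E[r] = 0.442078, running G = 2.652494
t=3: π = [0.3481, 0.4830, 0.1689], E[r] = 0.9229, γ^t·E[r] = 0.316550, running G = 2.969045
t=4: π = [0.3483, 0.4822, 0.1695], E[r] = 0.9279, γ^t·E[r] = 0.222785, running G = 3.191829
t=5: π = [0.3482, 0.4821, 0.1696], E[r] = 0.9286, γ^t·E[r] = 0.156063, running G = 3.347892
t=6: π = [0.3482, 0.4821, 0.1696], E[r] = 0.9286, γ^t·E[r] = 0.109247, running G = 3.457139
t=7: π = [0.3482, 0.4821, 0.1696], E[r] = 0.9286, γ^t·E[r] = 0.076472, running G = 3.533612

G = 3.5336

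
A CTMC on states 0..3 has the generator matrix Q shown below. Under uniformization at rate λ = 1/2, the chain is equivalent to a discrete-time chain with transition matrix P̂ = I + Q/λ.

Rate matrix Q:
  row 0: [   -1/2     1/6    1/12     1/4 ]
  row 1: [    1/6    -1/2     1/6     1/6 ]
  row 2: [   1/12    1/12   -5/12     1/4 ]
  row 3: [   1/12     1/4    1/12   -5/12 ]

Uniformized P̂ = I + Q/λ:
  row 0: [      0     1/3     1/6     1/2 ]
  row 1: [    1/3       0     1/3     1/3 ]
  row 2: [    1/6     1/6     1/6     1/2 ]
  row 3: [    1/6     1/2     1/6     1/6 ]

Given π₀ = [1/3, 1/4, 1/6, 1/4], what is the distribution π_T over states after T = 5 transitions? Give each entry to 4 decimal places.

π = [0.1813, 0.2659, 0.2113, 0.3415]

t=0: π = [0.3333, 0.2500, 0.1667, 0.2500]
t=1: π = [0.1528, 0.2639, 0.2083, 0.3750]
t=2: π = [0.1852, 0.2731, 0.2106, 0.3310]
t=3: π = [0.1813, 0.2623, 0.2122, 0.3441]
t=4: π = [0.1802, 0.2679, 0.2104, 0.3416]
t=5: π = [0.1813, 0.2659, 0.2113, 0.3415]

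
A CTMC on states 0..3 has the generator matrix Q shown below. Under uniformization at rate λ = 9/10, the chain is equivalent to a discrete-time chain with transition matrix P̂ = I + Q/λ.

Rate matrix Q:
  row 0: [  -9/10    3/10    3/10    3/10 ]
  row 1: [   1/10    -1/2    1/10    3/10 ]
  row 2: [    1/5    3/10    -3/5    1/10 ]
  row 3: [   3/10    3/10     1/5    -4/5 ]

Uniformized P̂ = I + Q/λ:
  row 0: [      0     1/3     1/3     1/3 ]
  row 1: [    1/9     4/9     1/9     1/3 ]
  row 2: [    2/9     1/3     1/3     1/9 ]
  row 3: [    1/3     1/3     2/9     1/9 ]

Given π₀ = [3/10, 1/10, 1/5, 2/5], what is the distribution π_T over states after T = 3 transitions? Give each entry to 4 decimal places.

t=0: π = [0.3000, 0.1000, 0.2000, 0.4000]
t=1: π = [0.1889, 0.3444, 0.2667, 0.2000]
t=2: π = [0.1642, 0.3716, 0.2346, 0.2296]
t=3: π = [0.1700, 0.3746, 0.2252, 0.2302]

π = [0.1700, 0.3746, 0.2252, 0.2302]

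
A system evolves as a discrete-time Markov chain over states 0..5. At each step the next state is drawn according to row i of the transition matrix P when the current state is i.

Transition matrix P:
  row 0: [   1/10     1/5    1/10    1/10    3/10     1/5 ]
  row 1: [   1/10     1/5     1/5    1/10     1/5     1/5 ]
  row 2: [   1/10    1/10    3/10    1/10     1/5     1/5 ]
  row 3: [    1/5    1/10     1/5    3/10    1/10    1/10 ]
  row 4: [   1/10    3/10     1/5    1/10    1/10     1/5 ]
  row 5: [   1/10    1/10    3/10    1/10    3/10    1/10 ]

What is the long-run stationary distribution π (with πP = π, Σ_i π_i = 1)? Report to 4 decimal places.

Balance equations π_j = Σ_i π_i·P[i][j]:
  π_0 = 1/10·π_0 + 1/10·π_1 + 1/10·π_2 + 1/5·π_3 + 1/10·π_4 + 1/10·π_5
  π_1 = 1/5·π_0 + 1/5·π_1 + 1/10·π_2 + 1/10·π_3 + 3/10·π_4 + 1/10·π_5
  π_2 = 1/10·π_0 + 1/5·π_1 + 3/10·π_2 + 1/5·π_3 + 1/5·π_4 + 3/10·π_5
  π_3 = 1/10·π_0 + 1/10·π_1 + 1/10·π_2 + 3/10·π_3 + 1/10·π_4 + 1/10·π_5
  π_4 = 3/10·π_0 + 1/5·π_1 + 1/5·π_2 + 1/10·π_3 + 1/10·π_4 + 3/10·π_5
  normalize: π_0 + π_1 + π_2 + π_3 + π_4 + π_5 = 1
Solving the linear system gives exactly π = [9/80, 14567/87120, 1811/7920, 1/8, 1899/9680, 15/88].

π = [0.1125, 0.1672, 0.2287, 0.1250, 0.1962, 0.1705]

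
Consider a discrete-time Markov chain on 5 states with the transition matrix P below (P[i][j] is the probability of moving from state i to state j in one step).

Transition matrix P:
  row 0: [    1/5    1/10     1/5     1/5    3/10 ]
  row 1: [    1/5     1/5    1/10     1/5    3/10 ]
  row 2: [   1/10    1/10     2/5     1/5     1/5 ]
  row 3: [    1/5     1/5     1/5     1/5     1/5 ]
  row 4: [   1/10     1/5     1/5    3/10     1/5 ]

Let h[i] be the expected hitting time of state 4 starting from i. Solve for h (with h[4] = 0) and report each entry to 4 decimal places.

First-step conditioning: h[4] = 0; for i ≠ 4, h[i] = 1 + Σ_k P[i][k]·h[k].
  h[0] = 1 + 1/5·h[0] + 1/10·h[1] + 1/5·h[2] + 1/5·h[3]
  h[1] = 1 + 1/5·h[0] + 1/5·h[1] + 1/10·h[2] + 1/5·h[3]
  h[2] = 1 + 1/10·h[0] + 1/10·h[1] + 2/5·h[2] + 1/5·h[3]
  h[3] = 1 + 1/5·h[0] + 1/5·h[1] + 1/5·h[2] + 1/5·h[3]
Solving the 4×4 linear system over states ≠ 4 gives exactly h = [300/77, 1775/462, 675/154, 565/132, 0] (h[4] = 0 is the target).

h = [3.8961, 3.8420, 4.3831, 4.2803, 0.0000]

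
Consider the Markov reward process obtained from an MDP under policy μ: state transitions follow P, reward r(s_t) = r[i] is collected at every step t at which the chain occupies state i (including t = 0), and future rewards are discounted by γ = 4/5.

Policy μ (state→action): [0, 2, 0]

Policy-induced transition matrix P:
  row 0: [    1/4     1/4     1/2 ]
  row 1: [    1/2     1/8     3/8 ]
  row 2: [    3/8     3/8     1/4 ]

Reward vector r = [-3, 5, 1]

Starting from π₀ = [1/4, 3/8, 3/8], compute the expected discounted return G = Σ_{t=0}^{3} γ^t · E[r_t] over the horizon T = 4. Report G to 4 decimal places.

t=0: π = [0.2500, 0.3750, 0.3750], E[r] = 1.5000, γ^t·E[r] = 1.500000, running G = 1.500000
t=1: π = [0.3906, 0.2500, 0.3594], E[r] = 0.4375, γ^t·E[r] = 0.350000, running G = 1.850000
t=2: π = [0.3574, 0.2637, 0.3789], E[r] = 0.6250, γ^t·E[r] = 0.400000, running G = 2.250000
t=3: π = [0.3633, 0.2644, 0.3723], E[r] = 0.6045, γ^t·E[r] = 0.309500, running G = 2.559500

G = 2.5595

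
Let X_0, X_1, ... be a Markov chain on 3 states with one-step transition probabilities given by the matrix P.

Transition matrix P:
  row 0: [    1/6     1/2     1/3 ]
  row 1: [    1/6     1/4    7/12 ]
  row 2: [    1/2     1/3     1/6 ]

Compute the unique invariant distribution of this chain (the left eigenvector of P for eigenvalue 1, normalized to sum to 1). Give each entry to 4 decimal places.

π = [0.2870, 0.3519, 0.3611]

Balance equations π_j = Σ_i π_i·P[i][j]:
  π_0 = 1/6·π_0 + 1/6·π_1 + 1/2·π_2
  π_1 = 1/2·π_0 + 1/4·π_1 + 1/3·π_2
  normalize: π_0 + π_1 + π_2 = 1
Solving the linear system gives exactly π = [31/108, 19/54, 13/36].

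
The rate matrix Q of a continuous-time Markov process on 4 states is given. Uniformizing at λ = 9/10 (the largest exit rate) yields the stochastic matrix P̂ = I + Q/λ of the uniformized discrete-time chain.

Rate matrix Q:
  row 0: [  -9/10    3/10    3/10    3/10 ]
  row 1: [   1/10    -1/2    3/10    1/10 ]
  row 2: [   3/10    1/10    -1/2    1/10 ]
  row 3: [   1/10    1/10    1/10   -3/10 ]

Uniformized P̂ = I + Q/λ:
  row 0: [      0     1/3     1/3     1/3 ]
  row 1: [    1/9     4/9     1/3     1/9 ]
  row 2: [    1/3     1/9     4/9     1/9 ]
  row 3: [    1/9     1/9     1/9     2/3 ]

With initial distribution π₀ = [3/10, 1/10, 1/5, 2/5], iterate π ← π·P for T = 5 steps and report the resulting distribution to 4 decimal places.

t=0: π = [0.3000, 0.1000, 0.2000, 0.4000]
t=1: π = [0.1222, 0.2111, 0.2667, 0.4000]
t=2: π = [0.1568, 0.2086, 0.2741, 0.3605]
t=3: π = [0.1546, 0.2155, 0.2837, 0.3462]
t=4: π = [0.1570, 0.2173, 0.2879, 0.3378]
t=5: π = [0.1577, 0.2184, 0.2903, 0.3337]

π = [0.1577, 0.2184, 0.2903, 0.3337]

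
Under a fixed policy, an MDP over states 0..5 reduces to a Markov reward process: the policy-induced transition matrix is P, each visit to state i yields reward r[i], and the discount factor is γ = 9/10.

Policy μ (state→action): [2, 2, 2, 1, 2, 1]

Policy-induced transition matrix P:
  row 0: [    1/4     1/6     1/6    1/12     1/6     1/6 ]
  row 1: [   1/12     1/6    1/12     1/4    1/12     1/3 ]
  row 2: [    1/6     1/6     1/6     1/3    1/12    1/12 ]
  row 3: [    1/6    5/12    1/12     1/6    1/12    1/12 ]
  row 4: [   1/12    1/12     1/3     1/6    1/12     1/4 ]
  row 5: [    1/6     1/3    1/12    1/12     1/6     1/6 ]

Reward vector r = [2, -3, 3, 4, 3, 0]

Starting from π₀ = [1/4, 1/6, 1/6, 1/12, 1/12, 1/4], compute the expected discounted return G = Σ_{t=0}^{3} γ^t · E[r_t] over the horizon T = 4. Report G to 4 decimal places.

G = 3.7588

t=0: π = [0.2500, 0.1667, 0.1667, 0.0833, 0.0833, 0.2500], E[r] = 1.0833, γ^t·E[r] = 1.083333, running G = 1.083333
t=1: π = [0.1667, 0.2222, 0.1389, 0.1667, 0.1250, 0.1806], E[r] = 1.1250, γ^t·E[r] = 1.012500, running G = 2.095833
t=2: π = [0.1516, 0.2280, 0.1400, 0.1794, 0.1123, 0.1887], E[r] = 1.0938, γ^t·E[r] = 0.885938, running G = 2.981771
t=3: π = [0.1509, 0.2336, 0.1357, 0.1807, 0.1117, 0.1874], E[r] = 1.0659, γ^t·E[r] = 0.777023, running G = 3.758794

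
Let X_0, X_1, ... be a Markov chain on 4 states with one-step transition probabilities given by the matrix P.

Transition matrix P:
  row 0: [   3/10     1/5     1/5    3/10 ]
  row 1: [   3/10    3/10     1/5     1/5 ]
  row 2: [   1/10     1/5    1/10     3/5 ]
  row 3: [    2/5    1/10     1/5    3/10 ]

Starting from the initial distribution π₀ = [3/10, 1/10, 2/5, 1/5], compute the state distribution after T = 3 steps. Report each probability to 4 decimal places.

t=0: π = [0.3000, 0.1000, 0.4000, 0.2000]
t=1: π = [0.2400, 0.1900, 0.1600, 0.4100]
t=2: π = [0.3090, 0.1780, 0.1840, 0.3290]
t=3: π = [0.2961, 0.1849, 0.1816, 0.3374]

π = [0.2961, 0.1849, 0.1816, 0.3374]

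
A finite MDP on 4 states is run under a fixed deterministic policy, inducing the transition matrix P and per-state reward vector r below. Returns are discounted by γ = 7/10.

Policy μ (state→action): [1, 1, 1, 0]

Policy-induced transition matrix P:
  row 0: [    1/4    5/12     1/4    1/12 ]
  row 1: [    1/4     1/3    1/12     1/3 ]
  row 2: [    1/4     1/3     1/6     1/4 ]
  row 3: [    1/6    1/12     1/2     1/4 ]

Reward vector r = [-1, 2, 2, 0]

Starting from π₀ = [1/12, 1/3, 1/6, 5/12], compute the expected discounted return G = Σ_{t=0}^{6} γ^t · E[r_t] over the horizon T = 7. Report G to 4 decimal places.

t=0: π = [0.0833, 0.3333, 0.1667, 0.4167], E[r] = 0.9167, γ^t·E[r] = 0.916667, running G = 0.916667
t=1: π = [0.2153, 0.2361, 0.2847, 0.2639], E[r] = 0.8264, γ^t·E[r] = 0.578472, running G = 1.495139
t=2: π = [0.2280, 0.2853, 0.2529, 0.2338], E[r] = 0.8484, γ^t·E[r] = 0.415706, running G = 1.910845
t=3: π = [0.2305, 0.2939, 0.2398, 0.2358], E[r] = 0.8369, γ^t·E[r] = 0.287057, running G = 2.197902
t=4: π = [0.2304, 0.2936, 0.2400, 0.2361], E[r] = 0.8368, γ^t·E[r] = 0.200916, running G = 2.398818
t=5: π = [0.2303, 0.2935, 0.2401, 0.2361], E[r] = 0.8369, γ^t·E[r] = 0.140652, running G = 2.539471
t=6: π = [0.2303, 0.2935, 0.2401, 0.2361], E[r] = 0.8369, γ^t·E[r] = 0.098458, running G = 2.637928

G = 2.6379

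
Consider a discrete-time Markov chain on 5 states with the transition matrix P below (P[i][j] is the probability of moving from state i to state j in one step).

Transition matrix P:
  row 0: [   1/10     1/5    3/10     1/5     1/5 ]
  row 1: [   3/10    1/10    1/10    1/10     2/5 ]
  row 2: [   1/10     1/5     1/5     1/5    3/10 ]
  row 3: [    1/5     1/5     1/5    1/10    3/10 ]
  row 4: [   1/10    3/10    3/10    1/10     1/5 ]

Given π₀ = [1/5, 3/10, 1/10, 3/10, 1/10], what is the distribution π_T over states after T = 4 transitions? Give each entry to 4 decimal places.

t=0: π = [0.2000, 0.3000, 0.1000, 0.3000, 0.1000]
t=1: π = [0.1900, 0.1800, 0.2000, 0.1300, 0.3000]
t=2: π = [0.1490, 0.2120, 0.2310, 0.1390, 0.2690]
t=3: π = [0.1563, 0.2057, 0.2206, 0.1380, 0.2794]
t=4: π = [0.1549, 0.2074, 0.2230, 0.1377, 0.2770]

π = [0.1549, 0.2074, 0.2230, 0.1377, 0.2770]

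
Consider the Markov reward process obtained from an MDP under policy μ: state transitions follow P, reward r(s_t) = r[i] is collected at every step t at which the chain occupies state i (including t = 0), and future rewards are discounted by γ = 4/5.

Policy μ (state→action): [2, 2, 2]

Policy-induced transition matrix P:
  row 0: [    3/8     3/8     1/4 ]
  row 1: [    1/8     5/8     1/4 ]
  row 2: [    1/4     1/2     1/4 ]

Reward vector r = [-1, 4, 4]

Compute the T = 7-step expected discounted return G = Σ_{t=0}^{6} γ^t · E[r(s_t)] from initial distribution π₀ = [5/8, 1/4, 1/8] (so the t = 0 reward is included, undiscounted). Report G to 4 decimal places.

t=0: π = [0.6250, 0.2500, 0.1250], E[r] = 0.8750, γ^t·E[r] = 0.875000, running G = 0.875000
t=1: π = [0.2969, 0.4531, 0.2500], E[r] = 2.5156, γ^t·E[r] = 2.012500, running G = 2.887500
t=2: π = [0.2305, 0.5195, 0.2500], E[r] = 2.8477, γ^t·E[r] = 1.822500, running G = 4.710000
t=3: π = [0.2139, 0.5361, 0.2500], E[r] = 2.9307, γ^t·E[r] = 1.500500, running G = 6.210500
t=4: π = [0.2097, 0.5403, 0.2500], E[r] = 2.9514, γ^t·E[r] = 1.208900, running G = 7.419400
t=5: π = [0.2087, 0.5413, 0.2500], E[r] = 2.9566, γ^t·E[r] = 0.968820, running G = 8.388220
t=6: π = [0.2084, 0.5416, 0.2500], E[r] = 2.9579, γ^t·E[r] = 0.775396, running G = 9.163616

G = 9.1636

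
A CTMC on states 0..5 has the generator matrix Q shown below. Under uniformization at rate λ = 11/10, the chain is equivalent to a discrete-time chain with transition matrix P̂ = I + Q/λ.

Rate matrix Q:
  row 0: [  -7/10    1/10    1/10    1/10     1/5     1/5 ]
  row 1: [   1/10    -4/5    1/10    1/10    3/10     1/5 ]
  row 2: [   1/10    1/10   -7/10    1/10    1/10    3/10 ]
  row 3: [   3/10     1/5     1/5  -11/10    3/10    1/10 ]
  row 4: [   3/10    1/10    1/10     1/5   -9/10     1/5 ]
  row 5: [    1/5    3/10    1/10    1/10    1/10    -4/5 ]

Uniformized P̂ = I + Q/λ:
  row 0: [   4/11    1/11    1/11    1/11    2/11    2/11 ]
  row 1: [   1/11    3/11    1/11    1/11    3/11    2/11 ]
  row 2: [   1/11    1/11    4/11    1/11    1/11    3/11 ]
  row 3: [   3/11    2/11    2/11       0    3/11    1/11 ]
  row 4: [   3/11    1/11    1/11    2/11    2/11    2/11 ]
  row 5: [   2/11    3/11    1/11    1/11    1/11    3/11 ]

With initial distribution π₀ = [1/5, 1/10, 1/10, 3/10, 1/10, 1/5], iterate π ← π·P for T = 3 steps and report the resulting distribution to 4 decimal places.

t=0: π = [0.2000, 0.1000, 0.1000, 0.3000, 0.1000, 0.2000]
t=1: π = [0.2364, 0.1727, 0.1455, 0.0727, 0.1909, 0.1818]
t=2: π = [0.2198, 0.1620, 0.1372, 0.1017, 0.1744, 0.2050]
t=3: π = [0.2197, 0.1669, 0.1376, 0.0975, 0.1747, 0.2037]

π = [0.2197, 0.1669, 0.1376, 0.0975, 0.1747, 0.2037]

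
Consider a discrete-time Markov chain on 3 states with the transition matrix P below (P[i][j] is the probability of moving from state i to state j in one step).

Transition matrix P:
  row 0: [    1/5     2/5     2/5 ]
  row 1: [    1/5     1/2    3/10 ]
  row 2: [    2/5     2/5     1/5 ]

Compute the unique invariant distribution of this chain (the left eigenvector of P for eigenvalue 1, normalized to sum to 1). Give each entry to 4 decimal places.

Balance equations π_j = Σ_i π_i·P[i][j]:
  π_0 = 1/5·π_0 + 1/5·π_1 + 2/5·π_2
  π_1 = 2/5·π_0 + 1/2·π_1 + 2/5·π_2
  normalize: π_0 + π_1 + π_2 = 1
Solving the linear system gives exactly π = [7/27, 4/9, 8/27].

π = [0.2593, 0.4444, 0.2963]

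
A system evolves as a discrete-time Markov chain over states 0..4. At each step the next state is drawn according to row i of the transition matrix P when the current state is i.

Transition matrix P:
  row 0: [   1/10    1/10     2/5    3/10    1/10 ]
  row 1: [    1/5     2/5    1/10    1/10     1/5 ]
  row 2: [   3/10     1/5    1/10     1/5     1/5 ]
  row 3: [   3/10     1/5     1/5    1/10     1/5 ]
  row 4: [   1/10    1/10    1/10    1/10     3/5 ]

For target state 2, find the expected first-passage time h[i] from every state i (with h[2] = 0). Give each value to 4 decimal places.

h = [4.2843, 6.1287, 0.0000, 5.3314, 6.4361]

First-step conditioning: h[2] = 0; for i ≠ 2, h[i] = 1 + Σ_k P[i][k]·h[k].
  h[0] = 1 + 1/10·h[0] + 1/10·h[1] + 3/10·h[3] + 1/10·h[4]
  h[1] = 1 + 1/5·h[0] + 2/5·h[1] + 1/10·h[3] + 1/5·h[4]
  h[3] = 1 + 3/10·h[0] + 1/5·h[1] + 1/10·h[3] + 1/5·h[4]
  h[4] = 1 + 1/10·h[0] + 1/10·h[1] + 1/10·h[3] + 3/5·h[4]
Solving the 4×4 linear system over states ≠ 2 gives exactly h = [4460/1041, 6380/1041, 0, 1850/347, 6700/1041] (h[2] = 0 is the target).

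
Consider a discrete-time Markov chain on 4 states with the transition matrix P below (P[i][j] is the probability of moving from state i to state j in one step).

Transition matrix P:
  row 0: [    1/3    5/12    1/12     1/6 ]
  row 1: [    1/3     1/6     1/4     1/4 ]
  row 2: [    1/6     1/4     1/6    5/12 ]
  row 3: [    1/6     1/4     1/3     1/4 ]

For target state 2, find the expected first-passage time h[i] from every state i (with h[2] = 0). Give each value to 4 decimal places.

First-step conditioning: h[2] = 0; for i ≠ 2, h[i] = 1 + Σ_k P[i][k]·h[k].
  h[0] = 1 + 1/3·h[0] + 5/12·h[1] + 1/6·h[3]
  h[1] = 1 + 1/3·h[0] + 1/6·h[1] + 1/4·h[3]
  h[3] = 1 + 1/6·h[0] + 1/4·h[1] + 1/4·h[3]
Solving the 3×3 linear system over states ≠ 2 gives exactly h = [1002/187, 852/187, 0, 756/187] (h[2] = 0 is the target).

h = [5.3583, 4.5561, 0.0000, 4.0428]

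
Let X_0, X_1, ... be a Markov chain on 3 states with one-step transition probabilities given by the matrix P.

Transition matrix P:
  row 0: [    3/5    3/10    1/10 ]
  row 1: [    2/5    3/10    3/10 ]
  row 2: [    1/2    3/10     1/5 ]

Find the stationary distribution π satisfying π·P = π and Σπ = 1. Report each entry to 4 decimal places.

Balance equations π_j = Σ_i π_i·P[i][j]:
  π_0 = 3/5·π_0 + 2/5·π_1 + 1/2·π_2
  π_1 = 3/10·π_0 + 3/10·π_1 + 3/10·π_2
  normalize: π_0 + π_1 + π_2 = 1
Solving the linear system gives exactly π = [47/90, 3/10, 8/45].

π = [0.5222, 0.3000, 0.1778]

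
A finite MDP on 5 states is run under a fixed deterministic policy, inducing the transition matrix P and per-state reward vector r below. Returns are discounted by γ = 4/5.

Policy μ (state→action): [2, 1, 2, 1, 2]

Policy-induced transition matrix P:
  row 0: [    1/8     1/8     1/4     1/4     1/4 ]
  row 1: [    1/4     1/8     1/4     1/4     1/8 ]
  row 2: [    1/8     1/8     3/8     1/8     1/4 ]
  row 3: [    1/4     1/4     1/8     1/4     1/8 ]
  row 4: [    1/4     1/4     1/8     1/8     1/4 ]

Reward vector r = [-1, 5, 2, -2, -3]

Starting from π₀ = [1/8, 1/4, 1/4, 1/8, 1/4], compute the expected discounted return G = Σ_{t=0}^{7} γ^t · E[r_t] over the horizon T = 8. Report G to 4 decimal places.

G = 1.0483

t=0: π = [0.1250, 0.2500, 0.2500, 0.1250, 0.2500], E[r] = 0.6250, γ^t·E[r] = 0.625000, running G = 0.625000
t=1: π = [0.2031, 0.1719, 0.2344, 0.1875, 0.2031], E[r] = 0.1406, γ^t·E[r] = 0.112500, running G = 0.737500
t=2: π = [0.1953, 0.1738, 0.2305, 0.1953, 0.2051], E[r] = 0.1289, γ^t·E[r] = 0.082500, running G = 0.820000
t=3: π = [0.1968, 0.1750, 0.2288, 0.1956, 0.2039], E[r] = 0.1333, γ^t·E[r] = 0.068250, running G = 0.888250
t=4: π = [0.1968, 0.1749, 0.2287, 0.1959, 0.2037], E[r] = 0.1323, γ^t·E[r] = 0.054188, running G = 0.942438
t=5: π = [0.1968, 0.1749, 0.2286, 0.1960, 0.2036], E[r] = 0.1324, γ^t·E[r] = 0.043370, running G = 0.985808
t=6: π = [0.1968, 0.1750, 0.2286, 0.1960, 0.2036], E[r] = 0.1323, γ^t·E[r] = 0.034695, running G = 1.020502
t=7: π = [0.1968, 0.1750, 0.2286, 0.1960, 0.2036], E[r] = 0.1323, γ^t·E[r] = 0.027756, running G = 1.048258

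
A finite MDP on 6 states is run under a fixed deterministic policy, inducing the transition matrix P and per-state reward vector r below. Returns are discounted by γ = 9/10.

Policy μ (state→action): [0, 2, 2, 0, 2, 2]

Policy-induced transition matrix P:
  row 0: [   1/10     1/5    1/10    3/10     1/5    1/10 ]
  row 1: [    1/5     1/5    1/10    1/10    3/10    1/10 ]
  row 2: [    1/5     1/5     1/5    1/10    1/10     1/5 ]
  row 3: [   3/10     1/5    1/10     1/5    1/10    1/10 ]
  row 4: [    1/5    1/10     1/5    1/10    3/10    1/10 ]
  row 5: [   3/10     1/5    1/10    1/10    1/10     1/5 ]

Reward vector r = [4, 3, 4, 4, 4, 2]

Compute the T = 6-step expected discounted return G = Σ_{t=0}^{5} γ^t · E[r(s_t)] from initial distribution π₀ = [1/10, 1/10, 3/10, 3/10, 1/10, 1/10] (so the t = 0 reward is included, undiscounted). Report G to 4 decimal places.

G = 16.8084

t=0: π = [0.1000, 0.1000, 0.3000, 0.3000, 0.1000, 0.1000], E[r] = 3.7000, γ^t·E[r] = 3.700000, running G = 3.700000
t=1: π = [0.2300, 0.1900, 0.1400, 0.1500, 0.1500, 0.1400], E[r] = 3.5300, γ^t·E[r] = 3.177000, running G = 6.877000
t=2: π = [0.2060, 0.1850, 0.1290, 0.1610, 0.1910, 0.1280], E[r] = 3.5590, γ^t·E[r] = 2.882790, running G = 9.759790
t=3: π = [0.2083, 0.1809, 0.1320, 0.1573, 0.1958, 0.1257], E[r] = 3.5677, γ^t·E[r] = 2.600853, running G = 12.360643
t=4: π = [0.2075, 0.1804, 0.1328, 0.1574, 0.1962, 0.1258], E[r] = 3.5680, γ^t·E[r] = 2.340991, running G = 14.701634
t=5: π = [0.2076, 0.1804, 0.1329, 0.1572, 0.1961, 0.1259], E[r] = 3.5679, γ^t·E[r] = 2.106813, running G = 16.808448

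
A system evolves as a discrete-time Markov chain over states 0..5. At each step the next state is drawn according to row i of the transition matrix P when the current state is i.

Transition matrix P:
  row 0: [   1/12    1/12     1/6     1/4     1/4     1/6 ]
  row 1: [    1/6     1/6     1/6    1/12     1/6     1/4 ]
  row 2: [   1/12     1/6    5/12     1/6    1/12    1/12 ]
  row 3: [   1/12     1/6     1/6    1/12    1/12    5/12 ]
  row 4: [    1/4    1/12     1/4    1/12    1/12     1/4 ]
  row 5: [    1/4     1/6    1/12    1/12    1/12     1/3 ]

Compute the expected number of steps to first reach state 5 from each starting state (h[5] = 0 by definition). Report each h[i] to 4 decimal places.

First-step conditioning: h[5] = 0; for i ≠ 5, h[i] = 1 + Σ_k P[i][k]·h[k].
  h[0] = 1 + 1/12·h[0] + 1/12·h[1] + 1/6·h[2] + 1/4·h[3] + 1/4·h[4]
  h[1] = 1 + 1/6·h[0] + 1/6·h[1] + 1/6·h[2] + 1/12·h[3] + 1/6·h[4]
  h[2] = 1 + 1/12·h[0] + 1/6·h[1] + 5/12·h[2] + 1/6·h[3] + 1/12·h[4]
  h[3] = 1 + 1/12·h[0] + 1/6·h[1] + 1/6·h[2] + 1/12·h[3] + 1/12·h[4]
  h[4] = 1 + 1/4·h[0] + 1/12·h[1] + 1/4·h[2] + 1/12·h[3] + 1/12·h[4]
Solving the 5×5 linear system over states ≠ 5 gives exactly h = [19541/4088, 1327/292, 793/146, 549/146, 18931/4088, 0] (h[5] = 0 is the target).

h = [4.7801, 4.5445, 5.4315, 3.7603, 4.6309, 0.0000]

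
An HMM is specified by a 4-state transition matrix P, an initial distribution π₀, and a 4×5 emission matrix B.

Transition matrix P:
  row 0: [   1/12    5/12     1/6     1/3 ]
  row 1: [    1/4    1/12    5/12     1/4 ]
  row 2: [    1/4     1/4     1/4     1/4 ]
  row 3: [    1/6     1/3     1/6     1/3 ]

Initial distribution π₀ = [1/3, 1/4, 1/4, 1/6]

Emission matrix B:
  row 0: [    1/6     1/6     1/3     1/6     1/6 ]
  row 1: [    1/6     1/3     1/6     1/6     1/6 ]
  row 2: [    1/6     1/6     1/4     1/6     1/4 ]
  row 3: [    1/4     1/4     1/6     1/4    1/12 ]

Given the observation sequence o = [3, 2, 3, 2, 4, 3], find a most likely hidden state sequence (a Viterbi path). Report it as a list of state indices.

t=0: δ = [5.556e-02, 4.167e-02, 4.167e-02, 4.167e-02]  (obs o_0=3)
t=1: δ = [3.472e-03, 3.858e-03, 4.340e-03, 3.086e-03]  ψ = [1, 0, 1, 0]  (obs o_1=2)
t=2: δ = [1.808e-04, 2.411e-04, 2.679e-04, 2.894e-04]  ψ = [2, 0, 1, 0]  (obs o_2=3)
t=3: δ = [2.233e-05, 1.608e-05, 2.512e-05, 1.608e-05]  ψ = [2, 3, 1, 3]  (obs o_3=2)
t=4: δ = [1.047e-06, 1.550e-06, 1.674e-06, 6.202e-07]  ψ = [2, 0, 1, 0]  (obs o_4=4)
t=5: δ = [6.977e-08, 7.268e-08, 1.077e-07, 1.047e-07]  ψ = [2, 0, 1, 2]  (obs o_5=3)
backtrack: best end state = 2; path = [0, 1, 2, 0, 1, 2]

path = [0, 1, 2, 0, 1, 2]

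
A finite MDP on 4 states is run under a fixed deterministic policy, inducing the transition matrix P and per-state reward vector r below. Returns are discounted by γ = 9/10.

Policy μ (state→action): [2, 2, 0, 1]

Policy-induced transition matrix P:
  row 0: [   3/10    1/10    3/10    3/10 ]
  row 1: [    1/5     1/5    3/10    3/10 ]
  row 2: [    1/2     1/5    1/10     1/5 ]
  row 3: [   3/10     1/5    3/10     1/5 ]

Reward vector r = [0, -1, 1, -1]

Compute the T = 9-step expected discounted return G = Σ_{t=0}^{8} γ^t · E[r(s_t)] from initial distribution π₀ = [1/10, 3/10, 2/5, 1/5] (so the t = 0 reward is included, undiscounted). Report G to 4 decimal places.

G = -0.9910

t=0: π = [0.1000, 0.3000, 0.4000, 0.2000], E[r] = -0.1000, γ^t·E[r] = -0.100000, running G = -0.100000
t=1: π = [0.3500, 0.1900, 0.2200, 0.2400], E[r] = -0.2100, γ^t·E[r] = -0.189000, running G = -0.289000
t=2: π = [0.3250, 0.1650, 0.2560, 0.2540], E[r] = -0.1630, γ^t·E[r] = -0.132030, running G = -0.421030
t=3: π = [0.3347, 0.1675, 0.2488, 0.2490], E[r] = -0.1677, γ^t·E[r] = -0.122253, running G = -0.543283
t=4: π = [0.3330, 0.1665, 0.2502, 0.2502], E[r] = -0.1665, γ^t·E[r] = -0.109247, running G = -0.652531
t=5: π = [0.3334, 0.1667, 0.2500, 0.2500], E[r] = -0.1667, γ^t·E[r] = -0.098435, running G = -0.750966
t=6: π = [0.3333, 0.1667, 0.2500, 0.2500], E[r] = -0.1667, γ^t·E[r] = -0.088570, running G = -0.839536
t=7: π = [0.3333, 0.1667, 0.2500, 0.2500], E[r] = -0.1667, γ^t·E[r] = -0.079717, running G = -0.919253
t=8: π = [0.3333, 0.1667, 0.2500, 0.2500], E[r] = -0.1667, γ^t·E[r] = -0.071744, running G = -0.990997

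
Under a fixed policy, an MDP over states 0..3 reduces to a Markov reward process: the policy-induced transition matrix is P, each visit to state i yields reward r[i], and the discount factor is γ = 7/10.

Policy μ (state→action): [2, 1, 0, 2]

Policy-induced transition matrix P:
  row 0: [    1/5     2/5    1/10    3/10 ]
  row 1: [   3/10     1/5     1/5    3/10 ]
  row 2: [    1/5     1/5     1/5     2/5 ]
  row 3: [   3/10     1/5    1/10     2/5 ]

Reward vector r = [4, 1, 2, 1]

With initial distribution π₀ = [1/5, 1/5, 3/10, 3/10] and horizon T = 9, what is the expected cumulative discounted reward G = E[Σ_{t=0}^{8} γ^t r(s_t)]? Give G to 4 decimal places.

G = 6.1066

t=0: π = [0.2000, 0.2000, 0.3000, 0.3000], E[r] = 1.9000, γ^t·E[r] = 1.900000, running G = 1.900000
t=1: π = [0.2500, 0.2400, 0.1500, 0.3600], E[r] = 1.9000, γ^t·E[r] = 1.330000, running G = 3.230000
t=2: π = [0.2600, 0.2500, 0.1390, 0.3510], E[r] = 1.9190, γ^t·E[r] = 0.940310, running G = 4.170310
t=3: π = [0.2601, 0.2520, 0.1389, 0.3490], E[r] = 1.9192, γ^t·E[r] = 0.658286, running G = 4.828596
t=4: π = [0.2601, 0.2520, 0.1391, 0.3488], E[r] = 1.9194, γ^t·E[r] = 0.460846, running G = 5.289441
t=5: π = [0.2601, 0.2520, 0.1391, 0.3488], E[r] = 1.9194, γ^t·E[r] = 0.322586, running G = 5.612027
t=6: π = [0.2601, 0.2520, 0.1391, 0.3488], E[r] = 1.9194, γ^t·E[r] = 0.225810, running G = 5.837837
t=7: π = [0.2601, 0.2520, 0.1391, 0.3488], E[r] = 1.9194, γ^t·E[r] = 0.158067, running G = 5.995904
t=8: π = [0.2601, 0.2520, 0.1391, 0.3488], E[r] = 1.9194, γ^t·E[r] = 0.110647, running G = 6.106551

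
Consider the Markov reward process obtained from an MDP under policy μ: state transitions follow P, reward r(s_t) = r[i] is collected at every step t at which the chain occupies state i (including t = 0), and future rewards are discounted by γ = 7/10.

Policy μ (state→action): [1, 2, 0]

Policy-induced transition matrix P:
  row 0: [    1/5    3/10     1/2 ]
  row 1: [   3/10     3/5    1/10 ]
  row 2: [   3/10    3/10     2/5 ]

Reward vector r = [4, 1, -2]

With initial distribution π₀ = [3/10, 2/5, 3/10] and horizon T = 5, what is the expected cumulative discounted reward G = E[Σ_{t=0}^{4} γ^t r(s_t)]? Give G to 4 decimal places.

t=0: π = [0.3000, 0.4000, 0.3000], E[r] = 1.0000, γ^t·E[r] = 1.000000, running G = 1.000000
t=1: π = [0.2700, 0.4200, 0.3100], E[r] = 0.8800, γ^t·E[r] = 0.616000, running G = 1.616000
t=2: π = [0.2730, 0.4260, 0.3010], E[r] = 0.9160, γ^t·E[r] = 0.448840, running G = 2.064840
t=3: π = [0.2727, 0.4278, 0.2995], E[r] = 0.9196, γ^t·E[r] = 0.315423, running G = 2.380263
t=4: π = [0.2727, 0.4283, 0.2989], E[r] = 0.9214, γ^t·E[r] = 0.221228, running G = 2.601491

G = 2.6015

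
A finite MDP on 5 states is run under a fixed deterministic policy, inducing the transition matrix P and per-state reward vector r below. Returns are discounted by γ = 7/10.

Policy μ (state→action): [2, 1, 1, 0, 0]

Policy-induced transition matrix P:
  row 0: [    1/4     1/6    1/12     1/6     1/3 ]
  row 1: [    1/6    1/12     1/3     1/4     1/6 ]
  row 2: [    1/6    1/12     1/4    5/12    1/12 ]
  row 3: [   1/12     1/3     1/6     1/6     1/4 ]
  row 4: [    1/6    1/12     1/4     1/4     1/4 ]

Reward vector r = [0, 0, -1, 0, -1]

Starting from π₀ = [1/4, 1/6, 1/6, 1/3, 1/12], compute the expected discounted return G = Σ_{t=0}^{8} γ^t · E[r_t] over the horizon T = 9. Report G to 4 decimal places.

t=0: π = [0.2500, 0.1667, 0.1667, 0.3333, 0.0833], E[r] = -0.2500, γ^t·E[r] = -0.250000, running G = -0.250000
t=1: π = [0.1597, 0.1875, 0.1944, 0.2292, 0.2292], E[r] = -0.4236, γ^t·E[r] = -0.296528, running G = -0.546528
t=2: π = [0.1609, 0.1539, 0.2199, 0.2500, 0.2153], E[r] = -0.4352, γ^t·E[r] = -0.213241, running G = -0.759769
t=3: π = [0.1592, 0.1592, 0.2152, 0.2524, 0.2139], E[r] = -0.4291, γ^t·E[r] = -0.147184, running G = -0.906953
t=4: π = [0.1589, 0.1597, 0.2157, 0.2516, 0.2141], E[r] = -0.4298, γ^t·E[r] = -0.103203, running G = -1.010156
t=5: π = [0.1589, 0.1595, 0.2159, 0.2517, 0.2140], E[r] = -0.4298, γ^t·E[r] = -0.072244, running G = -1.082400
t=6: π = [0.1589, 0.1595, 0.2158, 0.2518, 0.2140], E[r] = -0.4298, γ^t·E[r] = -0.050565, running G = -1.132965
t=7: π = [0.1589, 0.1595, 0.2158, 0.2517, 0.2140], E[r] = -0.4298, γ^t·E[r] = -0.035396, running G = -1.168361
t=8: π = [0.1589, 0.1595, 0.2158, 0.2517, 0.2140], E[r] = -0.4298, γ^t·E[r] = -0.024777, running G = -1.193139

G = -1.1931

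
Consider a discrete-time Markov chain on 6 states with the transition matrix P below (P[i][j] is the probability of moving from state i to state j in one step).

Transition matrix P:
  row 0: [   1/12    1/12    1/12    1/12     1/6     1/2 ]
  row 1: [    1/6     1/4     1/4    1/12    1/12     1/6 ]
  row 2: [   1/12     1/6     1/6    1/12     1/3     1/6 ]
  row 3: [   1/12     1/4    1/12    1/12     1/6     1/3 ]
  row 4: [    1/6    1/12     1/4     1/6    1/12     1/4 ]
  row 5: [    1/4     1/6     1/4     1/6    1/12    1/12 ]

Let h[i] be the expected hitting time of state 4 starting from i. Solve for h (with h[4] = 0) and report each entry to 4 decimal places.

h = [6.2812, 6.5703, 5.0763, 6.2886, 0.0000, 6.5264]

First-step conditioning: h[4] = 0; for i ≠ 4, h[i] = 1 + Σ_k P[i][k]·h[k].
  h[0] = 1 + 1/12·h[0] + 1/12·h[1] + 1/12·h[2] + 1/12·h[3] + 1/2·h[5]
  h[1] = 1 + 1/6·h[0] + 1/4·h[1] + 1/4·h[2] + 1/12·h[3] + 1/6·h[5]
  h[2] = 1 + 1/12·h[0] + 1/6·h[1] + 1/6·h[2] + 1/12·h[3] + 1/6·h[5]
  h[3] = 1 + 1/12·h[0] + 1/4·h[1] + 1/12·h[2] + 1/12·h[3] + 1/3·h[5]
  h[5] = 1 + 1/4·h[0] + 1/6·h[1] + 1/4·h[2] + 1/6·h[3] + 1/12·h[5]
Solving the 5×5 linear system over states ≠ 4 gives exactly h = [12016/1913, 12569/1913, 9711/1913, 12030/1913, 0, 12485/1913] (h[4] = 0 is the target).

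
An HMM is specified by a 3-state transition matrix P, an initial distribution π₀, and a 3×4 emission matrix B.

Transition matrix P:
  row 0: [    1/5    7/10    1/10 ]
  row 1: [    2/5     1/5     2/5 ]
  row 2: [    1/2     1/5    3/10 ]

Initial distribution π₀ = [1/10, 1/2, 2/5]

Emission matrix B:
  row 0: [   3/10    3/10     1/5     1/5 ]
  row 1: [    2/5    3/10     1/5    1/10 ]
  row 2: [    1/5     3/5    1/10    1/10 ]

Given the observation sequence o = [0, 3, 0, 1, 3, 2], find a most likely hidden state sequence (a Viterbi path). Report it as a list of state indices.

path = [1, 0, 1, 2, 0, 1]

t=0: δ = [3.000e-02, 2.000e-01, 8.000e-02]  (obs o_0=0)
t=1: δ = [1.600e-02, 4.000e-03, 8.000e-03]  ψ = [1, 1, 1]  (obs o_1=3)
t=2: δ = [1.200e-03, 4.480e-03, 4.800e-04]  ψ = [2, 0, 2]  (obs o_2=0)
t=3: δ = [5.376e-04, 2.688e-04, 1.075e-03]  ψ = [1, 1, 1]  (obs o_3=1)
t=4: δ = [1.075e-04, 3.763e-05, 3.226e-05]  ψ = [2, 0, 2]  (obs o_4=3)
t=5: δ = [4.301e-06, 1.505e-05, 1.505e-06]  ψ = [0, 0, 1]  (obs o_5=2)
backtrack: best end state = 1; path = [1, 0, 1, 2, 0, 1]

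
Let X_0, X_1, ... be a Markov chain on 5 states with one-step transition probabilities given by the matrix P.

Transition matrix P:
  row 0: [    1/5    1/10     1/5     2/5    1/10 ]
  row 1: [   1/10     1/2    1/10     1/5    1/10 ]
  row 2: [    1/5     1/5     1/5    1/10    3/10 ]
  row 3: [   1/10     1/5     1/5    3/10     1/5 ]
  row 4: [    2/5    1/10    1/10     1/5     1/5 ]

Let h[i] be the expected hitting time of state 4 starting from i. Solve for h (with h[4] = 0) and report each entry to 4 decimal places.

h = [6.1594, 6.5085, 5.1209, 5.6312, 0.0000]

First-step conditioning: h[4] = 0; for i ≠ 4, h[i] = 1 + Σ_k P[i][k]·h[k].
  h[0] = 1 + 1/5·h[0] + 1/10·h[1] + 1/5·h[2] + 2/5·h[3]
  h[1] = 1 + 1/10·h[0] + 1/2·h[1] + 1/10·h[2] + 1/5·h[3]
  h[2] = 1 + 1/5·h[0] + 1/5·h[1] + 1/5·h[2] + 1/10·h[3]
  h[3] = 1 + 1/10·h[0] + 1/5·h[1] + 1/5·h[2] + 3/10·h[3]
Solving the 4×4 linear system over states ≠ 4 gives exactly h = [6880/1117, 7270/1117, 5720/1117, 6290/1117, 0] (h[4] = 0 is the target).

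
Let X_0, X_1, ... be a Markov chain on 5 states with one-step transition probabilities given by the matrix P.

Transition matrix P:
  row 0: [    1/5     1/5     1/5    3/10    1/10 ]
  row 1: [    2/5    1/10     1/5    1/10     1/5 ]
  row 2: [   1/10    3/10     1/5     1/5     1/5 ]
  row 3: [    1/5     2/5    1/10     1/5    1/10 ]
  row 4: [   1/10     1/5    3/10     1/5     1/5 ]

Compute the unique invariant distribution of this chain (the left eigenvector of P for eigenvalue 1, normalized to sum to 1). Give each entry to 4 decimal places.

Balance equations π_j = Σ_i π_i·P[i][j]:
  π_0 = 1/5·π_0 + 2/5·π_1 + 1/10·π_2 + 1/5·π_3 + 1/10·π_4
  π_1 = 1/5·π_0 + 1/10·π_1 + 3/10·π_2 + 2/5·π_3 + 1/5·π_4
  π_2 = 1/5·π_0 + 1/5·π_1 + 1/5·π_2 + 1/10·π_3 + 3/10·π_4
  π_3 = 3/10·π_0 + 1/10·π_1 + 1/5·π_2 + 1/5·π_3 + 1/5·π_4
  normalize: π_0 + π_1 + π_2 + π_3 + π_4 = 1
Solving the linear system gives exactly π = [2329/11007, 2593/11007, 2159/11007, 725/3669, 1751/11007].

π = [0.2116, 0.2356, 0.1961, 0.1976, 0.1591]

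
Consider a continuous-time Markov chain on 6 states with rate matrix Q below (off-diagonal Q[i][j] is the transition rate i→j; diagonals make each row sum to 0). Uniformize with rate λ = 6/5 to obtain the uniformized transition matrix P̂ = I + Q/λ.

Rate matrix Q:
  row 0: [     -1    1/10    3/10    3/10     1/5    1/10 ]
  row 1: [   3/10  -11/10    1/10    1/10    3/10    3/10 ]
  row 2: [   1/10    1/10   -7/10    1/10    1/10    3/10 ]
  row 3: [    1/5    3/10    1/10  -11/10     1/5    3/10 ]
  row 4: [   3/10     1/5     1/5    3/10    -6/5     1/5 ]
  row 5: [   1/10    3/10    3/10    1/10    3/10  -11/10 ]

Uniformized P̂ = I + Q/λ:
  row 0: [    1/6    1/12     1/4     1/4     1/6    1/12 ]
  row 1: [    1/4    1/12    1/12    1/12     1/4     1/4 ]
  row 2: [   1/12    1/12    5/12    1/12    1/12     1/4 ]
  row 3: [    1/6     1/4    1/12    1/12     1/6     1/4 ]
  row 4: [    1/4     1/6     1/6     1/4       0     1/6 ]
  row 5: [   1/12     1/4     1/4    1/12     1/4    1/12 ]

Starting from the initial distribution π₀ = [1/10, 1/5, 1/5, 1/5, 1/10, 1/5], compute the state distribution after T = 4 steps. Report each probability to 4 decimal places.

t=0: π = [0.1000, 0.2000, 0.2000, 0.2000, 0.1000, 0.2000]
t=1: π = [0.1583, 0.1583, 0.2083, 0.1167, 0.1667, 0.1917]
t=2: π = [0.1604, 0.1486, 0.2250, 0.1375, 0.1507, 0.1778]
t=3: π = [0.1580, 0.1484, 0.2273, 0.1352, 0.1500, 0.1811]
t=4: π = [0.1575, 0.1485, 0.2281, 0.1347, 0.1502, 0.1810]

π = [0.1575, 0.1485, 0.2281, 0.1347, 0.1502, 0.1810]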